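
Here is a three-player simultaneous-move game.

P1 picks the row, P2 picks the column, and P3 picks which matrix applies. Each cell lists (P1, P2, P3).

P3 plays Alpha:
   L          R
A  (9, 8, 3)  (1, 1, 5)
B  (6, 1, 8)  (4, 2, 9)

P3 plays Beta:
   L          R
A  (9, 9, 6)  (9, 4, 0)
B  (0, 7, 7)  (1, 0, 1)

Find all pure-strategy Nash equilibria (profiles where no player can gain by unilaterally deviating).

Pure-strategy Nash equilibria: (A, L, Beta); (B, R, Alpha)

P1 against (L, Alpha): payoffs 9, 6 → best response A.
P1 against (L, Beta): payoffs 9, 0 → best response A.
P1 against (R, Alpha): payoffs 1, 4 → best response B.
P1 against (R, Beta): payoffs 9, 1 → best response A.
P2 against (A, Alpha): payoffs 8, 1 → best response L.
P2 against (A, Beta): payoffs 9, 4 → best response L.
P2 against (B, Alpha): payoffs 1, 2 → best response R.
P2 against (B, Beta): payoffs 7, 0 → best response L.
P3 against (A, L): payoffs 3, 6 → best response Beta.
P3 against (A, R): payoffs 5, 0 → best response Alpha.
P3 against (B, L): payoffs 8, 7 → best response Alpha.
P3 against (B, R): payoffs 9, 1 → best response Alpha.
Mutual best responses: (A, L, Beta); (B, R, Alpha).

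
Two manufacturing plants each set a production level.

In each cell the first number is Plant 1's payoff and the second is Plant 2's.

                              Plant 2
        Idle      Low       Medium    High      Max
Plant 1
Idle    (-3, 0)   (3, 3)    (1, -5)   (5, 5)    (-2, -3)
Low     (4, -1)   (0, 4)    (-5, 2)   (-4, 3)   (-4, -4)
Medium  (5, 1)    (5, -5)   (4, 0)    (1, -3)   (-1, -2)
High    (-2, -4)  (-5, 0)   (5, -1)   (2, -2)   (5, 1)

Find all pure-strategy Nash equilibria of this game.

(Idle, High) and (Medium, Idle) and (High, Max)

For each player, find the best response to each opponent profile; mutual best responses are the pure NE.
Plant 1 against Idle: payoffs -3, 4, 5, -2 → best response Medium.
Plant 1 against Low: payoffs 3, 0, 5, -5 → best response Medium.
Plant 1 against Medium: payoffs 1, -5, 4, 5 → best response High.
Plant 1 against High: payoffs 5, -4, 1, 2 → best response Idle.
Plant 1 against Max: payoffs -2, -4, -1, 5 → best response High.
Plant 2 against Idle: payoffs 0, 3, -5, 5, -3 → best response High.
Plant 2 against Low: payoffs -1, 4, 2, 3, -4 → best response Low.
Plant 2 against Medium: payoffs 1, -5, 0, -3, -2 → best response Idle.
Plant 2 against High: payoffs -4, 0, -1, -2, 1 → best response Max.
Mutual best responses: (Idle, High); (Medium, Idle); (High, Max).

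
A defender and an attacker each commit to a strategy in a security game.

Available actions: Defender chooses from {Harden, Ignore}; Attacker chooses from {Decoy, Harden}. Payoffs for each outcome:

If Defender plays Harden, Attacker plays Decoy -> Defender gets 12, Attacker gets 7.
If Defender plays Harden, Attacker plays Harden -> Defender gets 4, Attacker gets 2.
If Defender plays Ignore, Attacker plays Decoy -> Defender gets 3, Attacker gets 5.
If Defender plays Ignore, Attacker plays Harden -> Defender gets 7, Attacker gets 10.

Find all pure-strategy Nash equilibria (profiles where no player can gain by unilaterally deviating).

Mark each player's best response to every combination of opponents' strategies; a profile where every player is best-responding is a pure Nash equilibrium.
Defender against Decoy: payoffs 12, 3 → best response Harden.
Defender against Harden: payoffs 4, 7 → best response Ignore.
Attacker against Harden: payoffs 7, 2 → best response Decoy.
Attacker against Ignore: payoffs 5, 10 → best response Harden.
Mutual best responses: (Harden, Decoy); (Ignore, Harden).

Pure-strategy Nash equilibria: (Harden, Decoy), (Ignore, Harden)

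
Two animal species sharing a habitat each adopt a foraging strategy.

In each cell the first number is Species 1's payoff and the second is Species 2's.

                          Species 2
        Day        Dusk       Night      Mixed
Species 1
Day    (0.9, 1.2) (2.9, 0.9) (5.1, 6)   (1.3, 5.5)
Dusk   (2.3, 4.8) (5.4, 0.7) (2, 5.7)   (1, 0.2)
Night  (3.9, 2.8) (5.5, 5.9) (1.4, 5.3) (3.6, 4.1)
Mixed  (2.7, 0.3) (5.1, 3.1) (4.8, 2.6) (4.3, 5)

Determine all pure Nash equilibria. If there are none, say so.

Species 1 against Day: payoffs 0.9, 2.3, 3.9, 2.7 → best response Night.
Species 1 against Dusk: payoffs 2.9, 5.4, 5.5, 5.1 → best response Night.
Species 1 against Night: payoffs 5.1, 2, 1.4, 4.8 → best response Day.
Species 1 against Mixed: payoffs 1.3, 1, 3.6, 4.3 → best response Mixed.
Species 2 against Day: payoffs 1.2, 0.9, 6, 5.5 → best response Night.
Species 2 against Dusk: payoffs 4.8, 0.7, 5.7, 0.2 → best response Night.
Species 2 against Night: payoffs 2.8, 5.9, 5.3, 4.1 → best response Dusk.
Species 2 against Mixed: payoffs 0.3, 3.1, 2.6, 5 → best response Mixed.
Mutual best responses: (Day, Night); (Night, Dusk); (Mixed, Mixed).

(Day, Night), (Night, Dusk), (Mixed, Mixed)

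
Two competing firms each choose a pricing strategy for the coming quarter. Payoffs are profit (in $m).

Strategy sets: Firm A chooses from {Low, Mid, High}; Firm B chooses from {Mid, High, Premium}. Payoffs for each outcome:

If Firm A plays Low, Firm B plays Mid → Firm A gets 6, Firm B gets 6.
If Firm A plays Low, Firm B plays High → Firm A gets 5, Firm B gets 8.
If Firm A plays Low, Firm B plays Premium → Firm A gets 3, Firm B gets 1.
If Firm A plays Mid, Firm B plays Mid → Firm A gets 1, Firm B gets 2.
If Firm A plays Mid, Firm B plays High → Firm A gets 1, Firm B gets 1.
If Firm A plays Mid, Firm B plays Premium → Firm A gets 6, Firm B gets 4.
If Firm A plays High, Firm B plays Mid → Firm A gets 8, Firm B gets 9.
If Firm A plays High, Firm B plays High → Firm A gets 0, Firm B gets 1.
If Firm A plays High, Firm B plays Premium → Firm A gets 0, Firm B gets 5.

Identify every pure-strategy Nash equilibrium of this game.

(Low, Mid): Firm A can switch to High (6 → 8). Not NE.
(Low, High): Firm A gets 5, best alternative 1; Firm B gets 8, best alternative 6. No profitable deviation — NE.
(Low, Premium): Firm A can switch to Mid (3 → 6). Not NE.
(Mid, Mid): Firm A can switch to Low (1 → 6). Not NE.
(Mid, High): Firm A can switch to Low (1 → 5). Not NE.
(Mid, Premium): Firm A gets 6, best alternative 3; Firm B gets 4, best alternative 2. No profitable deviation — NE.
(High, Mid): Firm A gets 8, best alternative 6; Firm B gets 9, best alternative 5. No profitable deviation — NE.
(High, High): Firm A can switch to Low (0 → 5). Not NE.
(High, Premium): Firm A can switch to Low (0 → 3). Not NE.

(Low, High) and (Mid, Premium) and (High, Mid)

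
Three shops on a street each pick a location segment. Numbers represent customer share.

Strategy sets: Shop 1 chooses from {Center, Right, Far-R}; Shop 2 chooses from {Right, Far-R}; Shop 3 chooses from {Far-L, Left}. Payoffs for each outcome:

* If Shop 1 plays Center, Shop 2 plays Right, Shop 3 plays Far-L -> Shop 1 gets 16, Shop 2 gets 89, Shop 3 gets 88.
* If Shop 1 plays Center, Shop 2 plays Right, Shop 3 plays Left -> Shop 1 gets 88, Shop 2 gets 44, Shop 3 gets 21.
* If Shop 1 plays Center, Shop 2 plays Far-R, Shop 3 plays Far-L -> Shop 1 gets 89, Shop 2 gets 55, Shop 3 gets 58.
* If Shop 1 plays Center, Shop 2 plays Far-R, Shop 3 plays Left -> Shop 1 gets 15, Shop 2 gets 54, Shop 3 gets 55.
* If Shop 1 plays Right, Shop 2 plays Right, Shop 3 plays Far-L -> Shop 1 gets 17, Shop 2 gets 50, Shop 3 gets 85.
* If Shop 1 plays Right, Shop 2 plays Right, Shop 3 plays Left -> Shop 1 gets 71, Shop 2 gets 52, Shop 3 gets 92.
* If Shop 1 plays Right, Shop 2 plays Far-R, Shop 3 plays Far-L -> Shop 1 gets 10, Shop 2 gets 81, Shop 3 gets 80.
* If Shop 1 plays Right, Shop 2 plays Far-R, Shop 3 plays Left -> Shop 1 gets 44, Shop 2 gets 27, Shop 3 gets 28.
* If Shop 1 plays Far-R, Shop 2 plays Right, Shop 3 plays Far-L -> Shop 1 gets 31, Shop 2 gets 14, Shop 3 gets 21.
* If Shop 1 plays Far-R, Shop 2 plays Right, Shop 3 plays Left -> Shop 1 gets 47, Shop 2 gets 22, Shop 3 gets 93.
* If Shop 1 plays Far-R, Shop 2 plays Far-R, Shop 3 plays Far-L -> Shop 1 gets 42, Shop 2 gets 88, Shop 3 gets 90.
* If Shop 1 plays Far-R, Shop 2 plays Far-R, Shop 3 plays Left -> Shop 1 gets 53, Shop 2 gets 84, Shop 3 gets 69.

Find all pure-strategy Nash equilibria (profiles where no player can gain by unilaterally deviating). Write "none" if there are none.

For each strategy profile, look for a profitable unilateral deviation.
(Center, Right, Far-L): Shop 1 can switch to Right (16 → 17). Not NE.
(Center, Right, Left): Shop 2 can switch to Far-R (44 → 54). Not NE.
(Center, Far-R, Far-L): Shop 2 can switch to Right (55 → 89). Not NE.
(Center, Far-R, Left): Shop 1 can switch to Right (15 → 44). Not NE.
(Right, Right, Far-L): Shop 1 can switch to Far-R (17 → 31). Not NE.
(Right, Right, Left): Shop 1 can switch to Center (71 → 88). Not NE.
(Right, Far-R, Far-L): Shop 1 can switch to Center (10 → 89). Not NE.
(Right, Far-R, Left): Shop 1 can switch to Far-R (44 → 53). Not NE.
(Far-R, Right, Far-L): Shop 2 can switch to Far-R (14 → 88). Not NE.
(Far-R, Right, Left): Shop 1 can switch to Center (47 → 88). Not NE.
(The remaining 2 profiles each have a profitable deviation by the same check.)

This game has no pure Nash equilibrium.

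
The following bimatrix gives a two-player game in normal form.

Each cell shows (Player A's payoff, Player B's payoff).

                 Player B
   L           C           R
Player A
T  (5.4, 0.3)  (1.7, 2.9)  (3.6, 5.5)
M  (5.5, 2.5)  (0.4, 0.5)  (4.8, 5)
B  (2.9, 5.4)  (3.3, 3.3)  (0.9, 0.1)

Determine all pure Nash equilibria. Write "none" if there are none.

Pure NE: (M, R)

(T, L): Player A can switch to M (5.4 → 5.5). Not NE.
(T, C): Player A can switch to B (1.7 → 3.3). Not NE.
(T, R): Player A can switch to M (3.6 → 4.8). Not NE.
(M, L): Player B can switch to R (2.5 → 5). Not NE.
(M, C): Player A can switch to T (0.4 → 1.7). Not NE.
(M, R): Player A gets 4.8, best alternative 3.6; Player B gets 5, best alternative 2.5. No profitable deviation — NE.
(B, L): Player A can switch to T (2.9 → 5.4). Not NE.
(The remaining 2 profiles each have a profitable deviation by the same check.)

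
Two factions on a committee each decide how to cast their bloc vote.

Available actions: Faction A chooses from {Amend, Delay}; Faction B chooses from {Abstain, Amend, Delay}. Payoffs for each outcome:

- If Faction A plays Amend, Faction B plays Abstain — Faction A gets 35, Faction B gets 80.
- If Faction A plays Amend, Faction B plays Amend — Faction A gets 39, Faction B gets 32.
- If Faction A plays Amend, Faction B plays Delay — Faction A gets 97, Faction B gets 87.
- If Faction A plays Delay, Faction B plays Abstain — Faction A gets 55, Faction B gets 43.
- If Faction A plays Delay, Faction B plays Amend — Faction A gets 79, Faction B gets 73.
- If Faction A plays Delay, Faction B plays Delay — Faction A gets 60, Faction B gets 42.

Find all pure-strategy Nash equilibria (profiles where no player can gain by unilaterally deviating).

(Amend, Abstain): Faction A can switch to Delay (35 → 55). Not NE.
(Amend, Amend): Faction A can switch to Delay (39 → 79). Not NE.
(Amend, Delay): Faction A gets 97, best alternative 60; Faction B gets 87, best alternative 80. No profitable deviation — NE.
(Delay, Abstain): Faction B can switch to Amend (43 → 73). Not NE.
(Delay, Amend): Faction A gets 79, best alternative 39; Faction B gets 73, best alternative 43. No profitable deviation — NE.
(Delay, Delay): Faction A can switch to Amend (60 → 97). Not NE.

Pure-strategy Nash equilibria: (Amend, Delay), (Delay, Amend)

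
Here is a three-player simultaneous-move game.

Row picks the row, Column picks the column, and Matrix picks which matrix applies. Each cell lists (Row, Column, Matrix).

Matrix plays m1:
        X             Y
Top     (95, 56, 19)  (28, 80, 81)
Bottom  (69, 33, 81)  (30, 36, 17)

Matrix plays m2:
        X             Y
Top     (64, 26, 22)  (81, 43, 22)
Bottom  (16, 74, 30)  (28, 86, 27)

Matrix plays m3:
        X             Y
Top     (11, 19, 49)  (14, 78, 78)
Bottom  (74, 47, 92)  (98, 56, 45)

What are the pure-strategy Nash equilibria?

(Top, X, m1): Column can switch to Y (56 → 80). Not NE.
(Top, X, m2): Column can switch to Y (26 → 43). Not NE.
(Top, X, m3): Row can switch to Bottom (11 → 74). Not NE.
(Top, Y, m1): Row can switch to Bottom (28 → 30). Not NE.
(Top, Y, m2): Matrix can switch to m1 (22 → 81). Not NE.
(Top, Y, m3): Row can switch to Bottom (14 → 98). Not NE.
(Bottom, X, m1): Row can switch to Top (69 → 95). Not NE.
(Bottom, X, m2): Row can switch to Top (16 → 64). Not NE.
(Bottom, X, m3): Column can switch to Y (47 → 56). Not NE.
(Bottom, Y, m1): Matrix can switch to m2 (17 → 27). Not NE.
(Bottom, Y, m3): Row gets 98, best alternative 14; Column gets 56, best alternative 47; Matrix gets 45, best alternative 27. No profitable deviation — NE.
(The remaining 1 profile has a profitable deviation by the same check.)

The unique pure-strategy Nash equilibrium is (Bottom, Y, m3).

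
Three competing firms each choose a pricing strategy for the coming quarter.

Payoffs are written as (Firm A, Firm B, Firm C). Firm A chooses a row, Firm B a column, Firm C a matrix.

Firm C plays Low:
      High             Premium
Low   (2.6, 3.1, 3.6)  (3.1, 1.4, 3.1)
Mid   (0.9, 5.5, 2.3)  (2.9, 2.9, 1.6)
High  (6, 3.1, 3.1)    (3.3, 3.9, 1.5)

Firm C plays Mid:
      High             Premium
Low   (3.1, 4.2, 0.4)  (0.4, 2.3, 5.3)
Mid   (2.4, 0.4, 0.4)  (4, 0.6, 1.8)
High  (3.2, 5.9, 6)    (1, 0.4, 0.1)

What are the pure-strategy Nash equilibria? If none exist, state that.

(Low, High, Low): Firm A can switch to High (2.6 → 6). Not NE.
(Low, High, Mid): Firm A can switch to High (3.1 → 3.2). Not NE.
(Low, Premium, Low): Firm A can switch to High (3.1 → 3.3). Not NE.
(Low, Premium, Mid): Firm A can switch to Mid (0.4 → 4). Not NE.
(Mid, High, Low): Firm A can switch to Low (0.9 → 2.6). Not NE.
(Mid, High, Mid): Firm A can switch to Low (2.4 → 3.1). Not NE.
(Mid, Premium, Low): Firm A can switch to Low (2.9 → 3.1). Not NE.
(Mid, Premium, Mid): Firm A gets 4, best alternative 1; Firm B gets 0.6, best alternative 0.4; Firm C gets 1.8, best alternative 1.6. No profitable deviation — NE.
(High, High, Low): Firm B can switch to Premium (3.1 → 3.9). Not NE.
(High, High, Mid): Firm A gets 3.2, best alternative 3.1; Firm B gets 5.9, best alternative 0.4; Firm C gets 6, best alternative 3.1. No profitable deviation — NE.
(High, Premium, Low): Firm A gets 3.3, best alternative 3.1; Firm B gets 3.9, best alternative 3.1; Firm C gets 1.5, best alternative 0.1. No profitable deviation — NE.
(The remaining 1 profile has a profitable deviation by the same check.)

(Mid, Premium, Mid) and (High, High, Mid) and (High, Premium, Low)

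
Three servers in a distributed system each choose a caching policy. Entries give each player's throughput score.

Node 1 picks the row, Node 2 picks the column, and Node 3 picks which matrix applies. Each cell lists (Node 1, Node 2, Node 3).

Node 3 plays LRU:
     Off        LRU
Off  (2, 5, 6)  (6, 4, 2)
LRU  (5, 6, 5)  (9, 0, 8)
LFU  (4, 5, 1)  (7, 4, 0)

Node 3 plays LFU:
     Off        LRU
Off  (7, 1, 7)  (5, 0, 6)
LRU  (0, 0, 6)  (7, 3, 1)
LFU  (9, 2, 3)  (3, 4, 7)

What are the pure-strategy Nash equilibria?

For each strategy profile, look for a profitable unilateral deviation.
(Off, Off, LRU): Node 1 can switch to LRU (2 → 5). Not NE.
(Off, Off, LFU): Node 1 can switch to LFU (7 → 9). Not NE.
(Off, LRU, LRU): Node 1 can switch to LRU (6 → 9). Not NE.
(Off, LRU, LFU): Node 1 can switch to LRU (5 → 7). Not NE.
(LRU, Off, LRU): Node 3 can switch to LFU (5 → 6). Not NE.
(LRU, Off, LFU): Node 1 can switch to Off (0 → 7). Not NE.
(LRU, LRU, LRU): Node 2 can switch to Off (0 → 6). Not NE.
(LRU, LRU, LFU): Node 3 can switch to LRU (1 → 8). Not NE.
(LFU, Off, LRU): Node 1 can switch to LRU (4 → 5). Not NE.
(LFU, Off, LFU): Node 2 can switch to LRU (2 → 4). Not NE.
(The remaining 2 profiles each have a profitable deviation by the same check.)

This game has no pure Nash equilibrium.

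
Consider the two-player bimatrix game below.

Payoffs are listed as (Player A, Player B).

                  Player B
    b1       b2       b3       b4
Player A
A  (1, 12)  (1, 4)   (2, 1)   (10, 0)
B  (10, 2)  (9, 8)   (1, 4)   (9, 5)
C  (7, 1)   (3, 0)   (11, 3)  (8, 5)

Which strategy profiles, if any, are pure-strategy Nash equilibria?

The unique pure-strategy Nash equilibrium is (B, b2).

(A, b1): Player A can switch to B (1 → 10). Not NE.
(A, b2): Player A can switch to B (1 → 9). Not NE.
(A, b3): Player A can switch to C (2 → 11). Not NE.
(A, b4): Player B can switch to b1 (0 → 12). Not NE.
(B, b1): Player B can switch to b2 (2 → 8). Not NE.
(B, b2): Player A gets 9, best alternative 3; Player B gets 8, best alternative 5. No profitable deviation — NE.
(B, b3): Player A can switch to A (1 → 2). Not NE.
(B, b4): Player A can switch to A (9 → 10). Not NE.
(C, b1): Player A can switch to B (7 → 10). Not NE.
(C, b2): Player A can switch to B (3 → 9). Not NE.
(C, b3): Player B can switch to b4 (3 → 5). Not NE.
(C, b4): Player A can switch to A (8 → 10). Not NE.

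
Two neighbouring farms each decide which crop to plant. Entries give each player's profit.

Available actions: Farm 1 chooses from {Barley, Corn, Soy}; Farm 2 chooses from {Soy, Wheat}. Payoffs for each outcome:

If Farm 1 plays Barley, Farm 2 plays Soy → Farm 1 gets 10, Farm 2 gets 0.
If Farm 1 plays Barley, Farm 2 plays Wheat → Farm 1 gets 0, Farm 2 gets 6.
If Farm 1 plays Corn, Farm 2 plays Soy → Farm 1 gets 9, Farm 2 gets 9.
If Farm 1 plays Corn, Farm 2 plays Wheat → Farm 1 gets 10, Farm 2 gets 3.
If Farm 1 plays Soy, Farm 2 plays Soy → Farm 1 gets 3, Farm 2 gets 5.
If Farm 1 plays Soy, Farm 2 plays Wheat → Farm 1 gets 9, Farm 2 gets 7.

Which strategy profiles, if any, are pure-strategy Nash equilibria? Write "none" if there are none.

none

(Barley, Soy): Farm 2 can switch to Wheat (0 → 6). Not NE.
(Barley, Wheat): Farm 1 can switch to Corn (0 → 10). Not NE.
(Corn, Soy): Farm 1 can switch to Barley (9 → 10). Not NE.
(Corn, Wheat): Farm 2 can switch to Soy (3 → 9). Not NE.
(Soy, Soy): Farm 1 can switch to Barley (3 → 10). Not NE.
(Soy, Wheat): Farm 1 can switch to Corn (9 → 10). Not NE.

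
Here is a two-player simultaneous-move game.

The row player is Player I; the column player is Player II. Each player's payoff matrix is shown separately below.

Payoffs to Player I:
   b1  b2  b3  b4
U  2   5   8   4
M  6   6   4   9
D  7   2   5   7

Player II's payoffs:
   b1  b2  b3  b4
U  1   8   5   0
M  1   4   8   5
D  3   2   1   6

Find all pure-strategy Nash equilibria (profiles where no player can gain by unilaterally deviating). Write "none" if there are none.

This game has no pure Nash equilibrium.

Check each profile: it is a Nash equilibrium iff no player can strictly gain by switching unilaterally.
(U, b1): Player I can switch to M (2 → 6). Not NE.
(U, b2): Player I can switch to M (5 → 6). Not NE.
(U, b3): Player II can switch to b2 (5 → 8). Not NE.
(U, b4): Player I can switch to M (4 → 9). Not NE.
(M, b1): Player I can switch to D (6 → 7). Not NE.
(M, b2): Player II can switch to b3 (4 → 8). Not NE.
(The remaining 6 profiles each have a profitable deviation by the same check.)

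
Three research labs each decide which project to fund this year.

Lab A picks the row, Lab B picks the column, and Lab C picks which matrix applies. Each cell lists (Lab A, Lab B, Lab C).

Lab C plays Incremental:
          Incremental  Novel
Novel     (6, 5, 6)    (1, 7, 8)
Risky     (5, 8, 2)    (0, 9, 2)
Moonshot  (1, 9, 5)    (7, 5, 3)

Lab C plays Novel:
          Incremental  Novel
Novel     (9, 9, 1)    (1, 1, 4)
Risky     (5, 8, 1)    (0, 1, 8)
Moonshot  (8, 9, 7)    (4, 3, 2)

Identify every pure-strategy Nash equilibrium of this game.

There is no pure-strategy Nash equilibrium.

Check each profile: it is a Nash equilibrium iff no player can strictly gain by switching unilaterally.
(Novel, Incremental, Incremental): Lab B can switch to Novel (5 → 7). Not NE.
(Novel, Incremental, Novel): Lab C can switch to Incremental (1 → 6). Not NE.
(Novel, Novel, Incremental): Lab A can switch to Moonshot (1 → 7). Not NE.
(Novel, Novel, Novel): Lab A can switch to Moonshot (1 → 4). Not NE.
(Risky, Incremental, Incremental): Lab A can switch to Novel (5 → 6). Not NE.
(Risky, Incremental, Novel): Lab A can switch to Novel (5 → 9). Not NE.
(Risky, Novel, Incremental): Lab A can switch to Novel (0 → 1). Not NE.
(Risky, Novel, Novel): Lab A can switch to Novel (0 → 1). Not NE.
(Moonshot, Incremental, Incremental): Lab A can switch to Novel (1 → 6). Not NE.
(Moonshot, Incremental, Novel): Lab A can switch to Novel (8 → 9). Not NE.
(The remaining 2 profiles each have a profitable deviation by the same check.)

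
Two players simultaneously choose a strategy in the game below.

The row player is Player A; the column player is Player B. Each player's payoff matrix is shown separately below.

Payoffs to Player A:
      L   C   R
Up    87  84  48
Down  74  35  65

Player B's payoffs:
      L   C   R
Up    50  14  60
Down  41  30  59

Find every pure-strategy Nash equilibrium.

Player A against L: payoffs 87, 74 → best response Up.
Player A against C: payoffs 84, 35 → best response Up.
Player A against R: payoffs 48, 65 → best response Down.
Player B against Up: payoffs 50, 14, 60 → best response R.
Player B against Down: payoffs 41, 30, 59 → best response R.
Mutual best responses: (Down, R).

The unique pure-strategy Nash equilibrium is (Down, R).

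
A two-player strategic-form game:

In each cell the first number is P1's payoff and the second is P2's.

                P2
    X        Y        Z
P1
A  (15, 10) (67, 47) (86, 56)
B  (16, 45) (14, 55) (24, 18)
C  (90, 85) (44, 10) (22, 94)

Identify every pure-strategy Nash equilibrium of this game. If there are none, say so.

Pure NE: (A, Z)

For each player, find the best response to each opponent profile; mutual best responses are the pure NE.
P1 against X: payoffs 15, 16, 90 → best response C.
P1 against Y: payoffs 67, 14, 44 → best response A.
P1 against Z: payoffs 86, 24, 22 → best response A.
P2 against A: payoffs 10, 47, 56 → best response Z.
P2 against B: payoffs 45, 55, 18 → best response Y.
P2 against C: payoffs 85, 10, 94 → best response Z.
Mutual best responses: (A, Z).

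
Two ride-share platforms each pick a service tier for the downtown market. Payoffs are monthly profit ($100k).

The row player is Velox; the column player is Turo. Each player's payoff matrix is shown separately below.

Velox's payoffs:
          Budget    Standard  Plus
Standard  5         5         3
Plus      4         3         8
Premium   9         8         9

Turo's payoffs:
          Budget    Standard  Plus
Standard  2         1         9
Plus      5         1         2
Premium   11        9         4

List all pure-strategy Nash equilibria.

The unique pure-strategy Nash equilibrium is (Premium, Budget).

(Standard, Budget): Velox can switch to Premium (5 → 9). Not NE.
(Standard, Standard): Velox can switch to Premium (5 → 8). Not NE.
(Standard, Plus): Velox can switch to Plus (3 → 8). Not NE.
(Plus, Budget): Velox can switch to Standard (4 → 5). Not NE.
(Plus, Standard): Velox can switch to Standard (3 → 5). Not NE.
(Plus, Plus): Velox can switch to Premium (8 → 9). Not NE.
(Premium, Budget): Velox gets 9, best alternative 5; Turo gets 11, best alternative 9. No profitable deviation — NE.
(Premium, Standard): Turo can switch to Budget (9 → 11). Not NE.
(Premium, Plus): Turo can switch to Budget (4 → 11). Not NE.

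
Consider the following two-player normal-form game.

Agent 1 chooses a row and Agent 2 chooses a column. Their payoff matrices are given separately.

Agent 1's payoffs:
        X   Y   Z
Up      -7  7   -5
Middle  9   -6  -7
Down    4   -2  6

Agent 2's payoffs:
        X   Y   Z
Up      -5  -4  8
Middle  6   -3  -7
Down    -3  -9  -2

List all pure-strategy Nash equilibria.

Agent 1 against X: payoffs -7, 9, 4 → best response Middle.
Agent 1 against Y: payoffs 7, -6, -2 → best response Up.
Agent 1 against Z: payoffs -5, -7, 6 → best response Down.
Agent 2 against Up: payoffs -5, -4, 8 → best response Z.
Agent 2 against Middle: payoffs 6, -3, -7 → best response X.
Agent 2 against Down: payoffs -3, -9, -2 → best response Z.
Mutual best responses: (Middle, X); (Down, Z).

Pure-strategy Nash equilibria: (Middle, X), (Down, Z)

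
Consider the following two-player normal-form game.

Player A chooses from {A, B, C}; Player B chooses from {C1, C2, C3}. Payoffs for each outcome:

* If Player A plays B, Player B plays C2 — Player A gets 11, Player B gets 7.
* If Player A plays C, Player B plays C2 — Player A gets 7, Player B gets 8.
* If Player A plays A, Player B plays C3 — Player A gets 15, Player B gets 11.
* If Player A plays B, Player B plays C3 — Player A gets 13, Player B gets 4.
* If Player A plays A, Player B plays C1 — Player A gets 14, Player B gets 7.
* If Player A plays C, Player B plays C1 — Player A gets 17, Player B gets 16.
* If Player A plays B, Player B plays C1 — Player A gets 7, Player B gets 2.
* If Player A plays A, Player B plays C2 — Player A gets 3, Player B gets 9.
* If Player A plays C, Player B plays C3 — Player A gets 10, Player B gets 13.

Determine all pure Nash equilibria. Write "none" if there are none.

Pure-strategy Nash equilibria: (A, C3), (B, C2), (C, C1)

Player A against C1: payoffs 14, 7, 17 → best response C.
Player A against C2: payoffs 3, 11, 7 → best response B.
Player A against C3: payoffs 15, 13, 10 → best response A.
Player B against A: payoffs 7, 9, 11 → best response C3.
Player B against B: payoffs 2, 7, 4 → best response C2.
Player B against C: payoffs 16, 8, 13 → best response C1.
Mutual best responses: (A, C3); (B, C2); (C, C1).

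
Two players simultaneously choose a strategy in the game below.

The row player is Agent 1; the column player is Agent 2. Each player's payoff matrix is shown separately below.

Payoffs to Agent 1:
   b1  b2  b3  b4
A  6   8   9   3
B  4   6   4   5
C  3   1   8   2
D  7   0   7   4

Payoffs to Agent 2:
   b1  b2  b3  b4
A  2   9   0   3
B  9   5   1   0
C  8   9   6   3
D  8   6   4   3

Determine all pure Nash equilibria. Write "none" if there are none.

For each strategy profile, look for a profitable unilateral deviation.
(A, b1): Agent 1 can switch to D (6 → 7). Not NE.
(A, b2): Agent 1 gets 8, best alternative 6; Agent 2 gets 9, best alternative 3. No profitable deviation — NE.
(A, b3): Agent 2 can switch to b1 (0 → 2). Not NE.
(A, b4): Agent 1 can switch to B (3 → 5). Not NE.
(B, b1): Agent 1 can switch to A (4 → 6). Not NE.
(B, b2): Agent 1 can switch to A (6 → 8). Not NE.
(B, b3): Agent 1 can switch to A (4 → 9). Not NE.
(B, b4): Agent 2 can switch to b1 (0 → 9). Not NE.
(C, b1): Agent 1 can switch to A (3 → 6). Not NE.
(C, b2): Agent 1 can switch to A (1 → 8). Not NE.
(C, b3): Agent 1 can switch to A (8 → 9). Not NE.
(D, b1): Agent 1 gets 7, best alternative 6; Agent 2 gets 8, best alternative 6. No profitable deviation — NE.
(The remaining 4 profiles each have a profitable deviation by the same check.)

The pure Nash equilibria are (A, b2), (D, b1).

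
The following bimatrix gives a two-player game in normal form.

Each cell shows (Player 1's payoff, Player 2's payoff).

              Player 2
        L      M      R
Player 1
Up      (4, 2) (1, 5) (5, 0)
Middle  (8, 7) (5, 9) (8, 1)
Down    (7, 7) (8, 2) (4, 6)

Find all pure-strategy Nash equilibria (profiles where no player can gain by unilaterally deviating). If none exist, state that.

none

(Up, L): Player 1 can switch to Middle (4 → 8). Not NE.
(Up, M): Player 1 can switch to Middle (1 → 5). Not NE.
(Up, R): Player 1 can switch to Middle (5 → 8). Not NE.
(Middle, L): Player 2 can switch to M (7 → 9). Not NE.
(Middle, M): Player 1 can switch to Down (5 → 8). Not NE.
(Middle, R): Player 2 can switch to L (1 → 7). Not NE.
(The remaining 3 profiles each have a profitable deviation by the same check.)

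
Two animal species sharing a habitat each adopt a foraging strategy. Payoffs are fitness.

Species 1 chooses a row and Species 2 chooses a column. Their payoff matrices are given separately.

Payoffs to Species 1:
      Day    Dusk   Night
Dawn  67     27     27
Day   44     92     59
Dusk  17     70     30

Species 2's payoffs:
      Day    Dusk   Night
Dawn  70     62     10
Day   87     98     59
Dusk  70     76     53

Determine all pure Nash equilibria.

(Dawn, Day) and (Day, Dusk)

(Dawn, Day): Species 1 gets 67, best alternative 44; Species 2 gets 70, best alternative 62. No profitable deviation — NE.
(Dawn, Dusk): Species 1 can switch to Day (27 → 92). Not NE.
(Dawn, Night): Species 1 can switch to Day (27 → 59). Not NE.
(Day, Day): Species 1 can switch to Dawn (44 → 67). Not NE.
(Day, Dusk): Species 1 gets 92, best alternative 70; Species 2 gets 98, best alternative 87. No profitable deviation — NE.
(Day, Night): Species 2 can switch to Day (59 → 87). Not NE.
(Dusk, Day): Species 1 can switch to Dawn (17 → 67). Not NE.
(Dusk, Dusk): Species 1 can switch to Day (70 → 92). Not NE.
(Dusk, Night): Species 1 can switch to Day (30 → 59). Not NE.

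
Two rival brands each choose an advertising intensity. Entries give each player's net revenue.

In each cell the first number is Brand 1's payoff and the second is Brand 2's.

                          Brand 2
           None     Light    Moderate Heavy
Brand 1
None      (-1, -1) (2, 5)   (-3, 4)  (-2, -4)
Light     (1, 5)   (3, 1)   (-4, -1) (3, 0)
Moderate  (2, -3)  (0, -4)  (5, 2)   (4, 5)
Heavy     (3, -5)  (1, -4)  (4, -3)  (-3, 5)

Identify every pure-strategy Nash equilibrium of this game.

The unique pure-strategy Nash equilibrium is (Moderate, Heavy).

For each strategy profile, look for a profitable unilateral deviation.
(None, None): Brand 1 can switch to Light (-1 → 1). Not NE.
(None, Light): Brand 1 can switch to Light (2 → 3). Not NE.
(None, Moderate): Brand 1 can switch to Moderate (-3 → 5). Not NE.
(None, Heavy): Brand 1 can switch to Light (-2 → 3). Not NE.
(Light, None): Brand 1 can switch to Moderate (1 → 2). Not NE.
(Light, Light): Brand 2 can switch to None (1 → 5). Not NE.
(Moderate, Heavy): Brand 1 gets 4, best alternative 3; Brand 2 gets 5, best alternative 2. No profitable deviation — NE.
(The remaining 9 profiles each have a profitable deviation by the same check.)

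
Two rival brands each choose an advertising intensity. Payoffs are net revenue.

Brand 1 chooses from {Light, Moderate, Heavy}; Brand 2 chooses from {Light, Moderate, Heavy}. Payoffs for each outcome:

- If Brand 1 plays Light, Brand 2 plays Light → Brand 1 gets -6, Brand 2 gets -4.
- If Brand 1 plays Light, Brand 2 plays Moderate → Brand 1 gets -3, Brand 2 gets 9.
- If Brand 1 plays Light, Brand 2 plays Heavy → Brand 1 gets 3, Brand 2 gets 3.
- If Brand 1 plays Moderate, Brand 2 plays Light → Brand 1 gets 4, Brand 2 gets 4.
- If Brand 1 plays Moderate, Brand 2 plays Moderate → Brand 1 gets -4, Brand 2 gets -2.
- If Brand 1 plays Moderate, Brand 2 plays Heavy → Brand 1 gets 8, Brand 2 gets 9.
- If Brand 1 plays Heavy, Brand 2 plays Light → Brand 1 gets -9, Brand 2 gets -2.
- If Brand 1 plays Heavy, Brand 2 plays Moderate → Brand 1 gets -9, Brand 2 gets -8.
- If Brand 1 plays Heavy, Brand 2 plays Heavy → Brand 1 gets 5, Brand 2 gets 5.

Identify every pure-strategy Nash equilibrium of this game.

The pure Nash equilibria are (Light, Moderate), (Moderate, Heavy).

Brand 1 against Light: payoffs -6, 4, -9 → best response Moderate.
Brand 1 against Moderate: payoffs -3, -4, -9 → best response Light.
Brand 1 against Heavy: payoffs 3, 8, 5 → best response Moderate.
Brand 2 against Light: payoffs -4, 9, 3 → best response Moderate.
Brand 2 against Moderate: payoffs 4, -2, 9 → best response Heavy.
Brand 2 against Heavy: payoffs -2, -8, 5 → best response Heavy.
Mutual best responses: (Light, Moderate); (Moderate, Heavy).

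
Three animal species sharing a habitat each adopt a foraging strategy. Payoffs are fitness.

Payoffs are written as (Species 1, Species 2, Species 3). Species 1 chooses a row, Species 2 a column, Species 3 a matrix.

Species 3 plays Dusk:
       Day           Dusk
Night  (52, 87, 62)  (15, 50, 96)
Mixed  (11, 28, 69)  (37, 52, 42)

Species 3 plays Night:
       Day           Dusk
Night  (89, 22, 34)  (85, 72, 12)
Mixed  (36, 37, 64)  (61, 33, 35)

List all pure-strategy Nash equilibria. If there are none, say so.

The pure Nash equilibria are (Night, Day, Dusk), (Mixed, Dusk, Dusk).

Species 1 against (Day, Dusk): payoffs 52, 11 → best response Night.
Species 1 against (Day, Night): payoffs 89, 36 → best response Night.
Species 1 against (Dusk, Dusk): payoffs 15, 37 → best response Mixed.
Species 1 against (Dusk, Night): payoffs 85, 61 → best response Night.
Species 2 against (Night, Dusk): payoffs 87, 50 → best response Day.
Species 2 against (Night, Night): payoffs 22, 72 → best response Dusk.
Species 2 against (Mixed, Dusk): payoffs 28, 52 → best response Dusk.
Species 2 against (Mixed, Night): payoffs 37, 33 → best response Day.
Species 3 against (Night, Day): payoffs 62, 34 → best response Dusk.
Species 3 against (Night, Dusk): payoffs 96, 12 → best response Dusk.
Species 3 against (Mixed, Day): payoffs 69, 64 → best response Dusk.
Species 3 against (Mixed, Dusk): payoffs 42, 35 → best response Dusk.
Mutual best responses: (Night, Day, Dusk); (Mixed, Dusk, Dusk).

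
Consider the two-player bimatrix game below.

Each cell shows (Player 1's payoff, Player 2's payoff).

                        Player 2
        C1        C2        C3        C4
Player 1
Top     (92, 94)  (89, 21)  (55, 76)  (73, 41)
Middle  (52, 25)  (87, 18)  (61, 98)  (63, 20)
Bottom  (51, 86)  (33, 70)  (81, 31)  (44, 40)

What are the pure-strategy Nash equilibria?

Player 1 against C1: payoffs 92, 52, 51 → best response Top.
Player 1 against C2: payoffs 89, 87, 33 → best response Top.
Player 1 against C3: payoffs 55, 61, 81 → best response Bottom.
Player 1 against C4: payoffs 73, 63, 44 → best response Top.
Player 2 against Top: payoffs 94, 21, 76, 41 → best response C1.
Player 2 against Middle: payoffs 25, 18, 98, 20 → best response C3.
Player 2 against Bottom: payoffs 86, 70, 31, 40 → best response C1.
Mutual best responses: (Top, C1).

The unique pure-strategy Nash equilibrium is (Top, C1).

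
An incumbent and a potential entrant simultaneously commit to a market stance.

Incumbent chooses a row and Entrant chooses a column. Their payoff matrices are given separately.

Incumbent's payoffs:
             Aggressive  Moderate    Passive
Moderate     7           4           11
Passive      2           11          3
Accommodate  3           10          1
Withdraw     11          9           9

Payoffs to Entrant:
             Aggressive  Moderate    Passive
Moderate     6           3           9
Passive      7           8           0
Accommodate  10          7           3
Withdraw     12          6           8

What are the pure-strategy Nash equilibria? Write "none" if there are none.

Pure-strategy Nash equilibria: (Moderate, Passive); (Passive, Moderate); (Withdraw, Aggressive)

(Moderate, Aggressive): Incumbent can switch to Withdraw (7 → 11). Not NE.
(Moderate, Moderate): Incumbent can switch to Passive (4 → 11). Not NE.
(Moderate, Passive): Incumbent gets 11, best alternative 9; Entrant gets 9, best alternative 6. No profitable deviation — NE.
(Passive, Aggressive): Incumbent can switch to Moderate (2 → 7). Not NE.
(Passive, Moderate): Incumbent gets 11, best alternative 10; Entrant gets 8, best alternative 7. No profitable deviation — NE.
(Passive, Passive): Incumbent can switch to Moderate (3 → 11). Not NE.
(Accommodate, Aggressive): Incumbent can switch to Moderate (3 → 7). Not NE.
(Accommodate, Moderate): Incumbent can switch to Passive (10 → 11). Not NE.
(Accommodate, Passive): Incumbent can switch to Moderate (1 → 11). Not NE.
(Withdraw, Aggressive): Incumbent gets 11, best alternative 7; Entrant gets 12, best alternative 8. No profitable deviation — NE.
(Withdraw, Moderate): Incumbent can switch to Passive (9 → 11). Not NE.
(Withdraw, Passive): Incumbent can switch to Moderate (9 → 11). Not NE.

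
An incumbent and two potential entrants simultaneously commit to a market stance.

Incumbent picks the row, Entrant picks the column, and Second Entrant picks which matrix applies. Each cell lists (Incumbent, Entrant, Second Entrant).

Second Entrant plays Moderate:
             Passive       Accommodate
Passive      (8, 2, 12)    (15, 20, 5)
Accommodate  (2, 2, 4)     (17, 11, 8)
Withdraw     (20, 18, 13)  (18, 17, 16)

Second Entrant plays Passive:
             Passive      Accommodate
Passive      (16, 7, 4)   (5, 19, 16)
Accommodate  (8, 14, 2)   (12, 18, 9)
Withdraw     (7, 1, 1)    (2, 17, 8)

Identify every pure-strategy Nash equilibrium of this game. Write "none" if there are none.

(Passive, Passive, Moderate): Incumbent can switch to Withdraw (8 → 20). Not NE.
(Passive, Passive, Passive): Entrant can switch to Accommodate (7 → 19). Not NE.
(Passive, Accommodate, Moderate): Incumbent can switch to Accommodate (15 → 17). Not NE.
(Passive, Accommodate, Passive): Incumbent can switch to Accommodate (5 → 12). Not NE.
(Accommodate, Passive, Moderate): Incumbent can switch to Passive (2 → 8). Not NE.
(Accommodate, Passive, Passive): Incumbent can switch to Passive (8 → 16). Not NE.
(Accommodate, Accommodate, Passive): Incumbent gets 12, best alternative 5; Entrant gets 18, best alternative 14; Second Entrant gets 9, best alternative 8. No profitable deviation — NE.
(Withdraw, Passive, Moderate): Incumbent gets 20, best alternative 8; Entrant gets 18, best alternative 17; Second Entrant gets 13, best alternative 1. No profitable deviation — NE.
(The remaining 4 profiles each have a profitable deviation by the same check.)

Pure-strategy Nash equilibria: (Accommodate, Accommodate, Passive), (Withdraw, Passive, Moderate)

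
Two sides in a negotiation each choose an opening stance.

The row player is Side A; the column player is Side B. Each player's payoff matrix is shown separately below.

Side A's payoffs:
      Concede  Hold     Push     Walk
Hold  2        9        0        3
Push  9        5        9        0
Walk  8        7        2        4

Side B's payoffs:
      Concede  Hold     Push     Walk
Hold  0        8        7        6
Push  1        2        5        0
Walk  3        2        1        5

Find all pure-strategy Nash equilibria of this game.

(Hold, Concede): Side A can switch to Push (2 → 9). Not NE.
(Hold, Hold): Side A gets 9, best alternative 7; Side B gets 8, best alternative 7. No profitable deviation — NE.
(Hold, Push): Side A can switch to Push (0 → 9). Not NE.
(Hold, Walk): Side A can switch to Walk (3 → 4). Not NE.
(Push, Concede): Side B can switch to Hold (1 → 2). Not NE.
(Push, Hold): Side A can switch to Hold (5 → 9). Not NE.
(Push, Push): Side A gets 9, best alternative 2; Side B gets 5, best alternative 2. No profitable deviation — NE.
(Push, Walk): Side A can switch to Hold (0 → 3). Not NE.
(Walk, Concede): Side A can switch to Push (8 → 9). Not NE.
(Walk, Hold): Side A can switch to Hold (7 → 9). Not NE.
(Walk, Push): Side A can switch to Push (2 → 9). Not NE.
(Walk, Walk): Side A gets 4, best alternative 3; Side B gets 5, best alternative 3. No profitable deviation — NE.

Pure-strategy Nash equilibria: (Hold, Hold); (Push, Push); (Walk, Walk)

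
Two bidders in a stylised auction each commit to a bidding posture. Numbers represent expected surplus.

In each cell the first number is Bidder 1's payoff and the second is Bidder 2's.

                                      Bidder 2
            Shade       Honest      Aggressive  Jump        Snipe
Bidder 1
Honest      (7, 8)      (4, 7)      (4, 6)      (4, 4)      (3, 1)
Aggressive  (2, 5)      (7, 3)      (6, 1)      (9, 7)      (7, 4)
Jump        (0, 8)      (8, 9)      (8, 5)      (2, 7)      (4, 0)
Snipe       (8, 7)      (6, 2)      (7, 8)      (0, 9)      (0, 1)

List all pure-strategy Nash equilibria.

Bidder 1 against Shade: payoffs 7, 2, 0, 8 → best response Snipe.
Bidder 1 against Honest: payoffs 4, 7, 8, 6 → best response Jump.
Bidder 1 against Aggressive: payoffs 4, 6, 8, 7 → best response Jump.
Bidder 1 against Jump: payoffs 4, 9, 2, 0 → best response Aggressive.
Bidder 1 against Snipe: payoffs 3, 7, 4, 0 → best response Aggressive.
Bidder 2 against Honest: payoffs 8, 7, 6, 4, 1 → best response Shade.
Bidder 2 against Aggressive: payoffs 5, 3, 1, 7, 4 → best response Jump.
Bidder 2 against Jump: payoffs 8, 9, 5, 7, 0 → best response Honest.
Bidder 2 against Snipe: payoffs 7, 2, 8, 9, 1 → best response Jump.
Mutual best responses: (Aggressive, Jump); (Jump, Honest).

The pure Nash equilibria are (Aggressive, Jump); (Jump, Honest).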